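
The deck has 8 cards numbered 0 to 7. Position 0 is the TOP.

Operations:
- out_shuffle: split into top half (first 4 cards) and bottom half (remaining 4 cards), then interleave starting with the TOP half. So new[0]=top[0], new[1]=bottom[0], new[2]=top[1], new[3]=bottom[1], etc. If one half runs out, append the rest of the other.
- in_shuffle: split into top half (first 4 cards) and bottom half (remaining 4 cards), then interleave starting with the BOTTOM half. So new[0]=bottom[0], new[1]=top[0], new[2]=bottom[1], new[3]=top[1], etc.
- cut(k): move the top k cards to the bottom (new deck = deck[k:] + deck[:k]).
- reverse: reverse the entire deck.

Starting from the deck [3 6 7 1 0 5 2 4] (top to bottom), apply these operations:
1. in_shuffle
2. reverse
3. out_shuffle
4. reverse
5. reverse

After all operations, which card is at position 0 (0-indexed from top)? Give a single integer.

After op 1 (in_shuffle): [0 3 5 6 2 7 4 1]
After op 2 (reverse): [1 4 7 2 6 5 3 0]
After op 3 (out_shuffle): [1 6 4 5 7 3 2 0]
After op 4 (reverse): [0 2 3 7 5 4 6 1]
After op 5 (reverse): [1 6 4 5 7 3 2 0]
Position 0: card 1.

Answer: 1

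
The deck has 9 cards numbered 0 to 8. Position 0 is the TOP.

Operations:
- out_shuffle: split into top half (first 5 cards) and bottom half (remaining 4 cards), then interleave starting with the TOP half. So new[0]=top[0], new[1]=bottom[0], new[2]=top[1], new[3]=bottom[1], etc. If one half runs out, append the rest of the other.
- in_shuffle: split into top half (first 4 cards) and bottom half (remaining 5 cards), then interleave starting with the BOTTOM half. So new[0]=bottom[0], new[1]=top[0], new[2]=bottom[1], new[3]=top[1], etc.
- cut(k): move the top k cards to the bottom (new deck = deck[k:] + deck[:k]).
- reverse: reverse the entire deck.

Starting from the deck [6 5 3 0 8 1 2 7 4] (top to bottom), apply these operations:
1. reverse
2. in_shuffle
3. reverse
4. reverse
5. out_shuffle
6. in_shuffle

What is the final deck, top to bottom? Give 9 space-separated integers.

Answer: 0 8 1 2 7 4 6 5 3

Derivation:
After op 1 (reverse): [4 7 2 1 8 0 3 5 6]
After op 2 (in_shuffle): [8 4 0 7 3 2 5 1 6]
After op 3 (reverse): [6 1 5 2 3 7 0 4 8]
After op 4 (reverse): [8 4 0 7 3 2 5 1 6]
After op 5 (out_shuffle): [8 2 4 5 0 1 7 6 3]
After op 6 (in_shuffle): [0 8 1 2 7 4 6 5 3]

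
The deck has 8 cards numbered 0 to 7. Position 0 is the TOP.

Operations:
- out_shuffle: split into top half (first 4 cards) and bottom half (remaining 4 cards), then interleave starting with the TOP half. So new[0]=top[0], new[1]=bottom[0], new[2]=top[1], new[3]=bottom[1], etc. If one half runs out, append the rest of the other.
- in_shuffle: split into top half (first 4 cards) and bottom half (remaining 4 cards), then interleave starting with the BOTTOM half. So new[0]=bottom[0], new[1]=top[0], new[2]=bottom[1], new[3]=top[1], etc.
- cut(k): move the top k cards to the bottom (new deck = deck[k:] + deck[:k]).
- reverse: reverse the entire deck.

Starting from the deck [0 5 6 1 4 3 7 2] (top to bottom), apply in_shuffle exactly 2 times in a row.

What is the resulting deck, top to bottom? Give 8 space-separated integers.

After op 1 (in_shuffle): [4 0 3 5 7 6 2 1]
After op 2 (in_shuffle): [7 4 6 0 2 3 1 5]

Answer: 7 4 6 0 2 3 1 5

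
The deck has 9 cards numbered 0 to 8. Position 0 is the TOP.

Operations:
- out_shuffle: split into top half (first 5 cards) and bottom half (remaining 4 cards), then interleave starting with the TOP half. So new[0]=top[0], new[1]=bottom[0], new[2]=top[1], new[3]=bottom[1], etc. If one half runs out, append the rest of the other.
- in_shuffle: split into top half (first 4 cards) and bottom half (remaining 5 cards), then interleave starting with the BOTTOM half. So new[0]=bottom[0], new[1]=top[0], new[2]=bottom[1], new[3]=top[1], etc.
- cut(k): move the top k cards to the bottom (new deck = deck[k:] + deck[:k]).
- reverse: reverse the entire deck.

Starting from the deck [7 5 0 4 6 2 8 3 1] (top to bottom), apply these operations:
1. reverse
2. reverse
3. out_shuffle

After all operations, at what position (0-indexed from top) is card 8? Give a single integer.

Answer: 3

Derivation:
After op 1 (reverse): [1 3 8 2 6 4 0 5 7]
After op 2 (reverse): [7 5 0 4 6 2 8 3 1]
After op 3 (out_shuffle): [7 2 5 8 0 3 4 1 6]
Card 8 is at position 3.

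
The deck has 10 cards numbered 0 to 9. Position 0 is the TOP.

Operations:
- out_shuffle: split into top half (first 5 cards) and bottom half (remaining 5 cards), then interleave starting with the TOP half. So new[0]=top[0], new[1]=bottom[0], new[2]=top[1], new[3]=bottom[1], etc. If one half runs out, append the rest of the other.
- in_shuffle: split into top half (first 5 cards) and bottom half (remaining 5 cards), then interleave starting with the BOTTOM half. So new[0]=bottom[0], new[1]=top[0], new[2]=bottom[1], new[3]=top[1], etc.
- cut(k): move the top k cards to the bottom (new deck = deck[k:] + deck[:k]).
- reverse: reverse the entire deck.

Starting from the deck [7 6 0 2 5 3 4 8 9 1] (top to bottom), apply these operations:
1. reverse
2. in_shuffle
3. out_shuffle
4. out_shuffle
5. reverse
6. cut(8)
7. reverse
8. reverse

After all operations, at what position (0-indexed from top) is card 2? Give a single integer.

Answer: 3

Derivation:
After op 1 (reverse): [1 9 8 4 3 5 2 0 6 7]
After op 2 (in_shuffle): [5 1 2 9 0 8 6 4 7 3]
After op 3 (out_shuffle): [5 8 1 6 2 4 9 7 0 3]
After op 4 (out_shuffle): [5 4 8 9 1 7 6 0 2 3]
After op 5 (reverse): [3 2 0 6 7 1 9 8 4 5]
After op 6 (cut(8)): [4 5 3 2 0 6 7 1 9 8]
After op 7 (reverse): [8 9 1 7 6 0 2 3 5 4]
After op 8 (reverse): [4 5 3 2 0 6 7 1 9 8]
Card 2 is at position 3.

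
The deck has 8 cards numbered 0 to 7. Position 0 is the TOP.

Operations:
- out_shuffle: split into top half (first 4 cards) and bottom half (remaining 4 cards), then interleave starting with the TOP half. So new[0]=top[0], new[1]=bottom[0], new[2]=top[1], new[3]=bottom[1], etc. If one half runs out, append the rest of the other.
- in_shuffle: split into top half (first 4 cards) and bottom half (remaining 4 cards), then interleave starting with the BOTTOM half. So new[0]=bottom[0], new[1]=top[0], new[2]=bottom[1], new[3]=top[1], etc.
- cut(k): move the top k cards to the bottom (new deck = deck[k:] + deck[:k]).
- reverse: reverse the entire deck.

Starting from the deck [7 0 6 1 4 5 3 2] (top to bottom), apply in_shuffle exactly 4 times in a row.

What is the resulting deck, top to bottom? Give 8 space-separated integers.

Answer: 1 2 6 3 0 5 7 4

Derivation:
After op 1 (in_shuffle): [4 7 5 0 3 6 2 1]
After op 2 (in_shuffle): [3 4 6 7 2 5 1 0]
After op 3 (in_shuffle): [2 3 5 4 1 6 0 7]
After op 4 (in_shuffle): [1 2 6 3 0 5 7 4]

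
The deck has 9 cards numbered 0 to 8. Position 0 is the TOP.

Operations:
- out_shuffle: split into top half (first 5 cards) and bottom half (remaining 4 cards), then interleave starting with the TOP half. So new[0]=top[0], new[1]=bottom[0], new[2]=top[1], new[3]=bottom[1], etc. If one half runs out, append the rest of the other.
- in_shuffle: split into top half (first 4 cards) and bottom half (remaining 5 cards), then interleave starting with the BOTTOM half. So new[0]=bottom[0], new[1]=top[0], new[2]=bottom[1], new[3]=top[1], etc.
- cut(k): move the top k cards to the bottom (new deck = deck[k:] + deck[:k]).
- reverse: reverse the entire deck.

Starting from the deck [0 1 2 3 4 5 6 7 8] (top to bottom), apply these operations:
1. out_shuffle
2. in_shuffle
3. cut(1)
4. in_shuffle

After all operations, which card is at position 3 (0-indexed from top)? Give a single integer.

After op 1 (out_shuffle): [0 5 1 6 2 7 3 8 4]
After op 2 (in_shuffle): [2 0 7 5 3 1 8 6 4]
After op 3 (cut(1)): [0 7 5 3 1 8 6 4 2]
After op 4 (in_shuffle): [1 0 8 7 6 5 4 3 2]
Position 3: card 7.

Answer: 7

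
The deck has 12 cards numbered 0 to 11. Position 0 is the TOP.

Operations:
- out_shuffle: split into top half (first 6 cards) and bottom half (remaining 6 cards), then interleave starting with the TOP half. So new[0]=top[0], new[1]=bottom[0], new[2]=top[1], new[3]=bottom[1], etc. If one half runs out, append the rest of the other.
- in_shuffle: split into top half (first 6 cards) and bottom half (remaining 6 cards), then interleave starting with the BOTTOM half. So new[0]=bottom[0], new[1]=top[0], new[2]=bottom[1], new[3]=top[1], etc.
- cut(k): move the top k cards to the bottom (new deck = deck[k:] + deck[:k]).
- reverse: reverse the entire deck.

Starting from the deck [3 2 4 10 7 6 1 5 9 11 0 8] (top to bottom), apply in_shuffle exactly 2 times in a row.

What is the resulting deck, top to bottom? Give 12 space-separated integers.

After op 1 (in_shuffle): [1 3 5 2 9 4 11 10 0 7 8 6]
After op 2 (in_shuffle): [11 1 10 3 0 5 7 2 8 9 6 4]

Answer: 11 1 10 3 0 5 7 2 8 9 6 4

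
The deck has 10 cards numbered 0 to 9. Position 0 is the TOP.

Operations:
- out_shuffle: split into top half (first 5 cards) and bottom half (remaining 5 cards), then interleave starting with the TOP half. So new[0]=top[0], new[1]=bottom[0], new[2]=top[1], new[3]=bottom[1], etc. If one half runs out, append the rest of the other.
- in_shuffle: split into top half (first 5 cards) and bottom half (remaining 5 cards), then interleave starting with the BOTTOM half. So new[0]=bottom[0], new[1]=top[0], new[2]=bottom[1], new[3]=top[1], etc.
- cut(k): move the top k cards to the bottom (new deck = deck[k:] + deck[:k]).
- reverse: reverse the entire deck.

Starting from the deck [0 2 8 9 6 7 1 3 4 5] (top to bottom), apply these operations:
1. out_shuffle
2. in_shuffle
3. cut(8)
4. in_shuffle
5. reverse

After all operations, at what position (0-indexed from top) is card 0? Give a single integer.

Answer: 2

Derivation:
After op 1 (out_shuffle): [0 7 2 1 8 3 9 4 6 5]
After op 2 (in_shuffle): [3 0 9 7 4 2 6 1 5 8]
After op 3 (cut(8)): [5 8 3 0 9 7 4 2 6 1]
After op 4 (in_shuffle): [7 5 4 8 2 3 6 0 1 9]
After op 5 (reverse): [9 1 0 6 3 2 8 4 5 7]
Card 0 is at position 2.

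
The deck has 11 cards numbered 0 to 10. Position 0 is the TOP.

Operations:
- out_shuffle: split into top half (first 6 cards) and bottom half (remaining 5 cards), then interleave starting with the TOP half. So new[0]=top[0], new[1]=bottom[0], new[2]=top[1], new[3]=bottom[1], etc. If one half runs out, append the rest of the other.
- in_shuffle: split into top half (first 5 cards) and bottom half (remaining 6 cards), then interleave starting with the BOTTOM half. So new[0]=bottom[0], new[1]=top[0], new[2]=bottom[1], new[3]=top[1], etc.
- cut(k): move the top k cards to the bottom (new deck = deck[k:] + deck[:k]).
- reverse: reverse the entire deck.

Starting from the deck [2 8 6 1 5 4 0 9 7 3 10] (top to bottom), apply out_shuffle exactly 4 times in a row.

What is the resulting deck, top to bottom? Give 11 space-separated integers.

After op 1 (out_shuffle): [2 0 8 9 6 7 1 3 5 10 4]
After op 2 (out_shuffle): [2 1 0 3 8 5 9 10 6 4 7]
After op 3 (out_shuffle): [2 9 1 10 0 6 3 4 8 7 5]
After op 4 (out_shuffle): [2 3 9 4 1 8 10 7 0 5 6]

Answer: 2 3 9 4 1 8 10 7 0 5 6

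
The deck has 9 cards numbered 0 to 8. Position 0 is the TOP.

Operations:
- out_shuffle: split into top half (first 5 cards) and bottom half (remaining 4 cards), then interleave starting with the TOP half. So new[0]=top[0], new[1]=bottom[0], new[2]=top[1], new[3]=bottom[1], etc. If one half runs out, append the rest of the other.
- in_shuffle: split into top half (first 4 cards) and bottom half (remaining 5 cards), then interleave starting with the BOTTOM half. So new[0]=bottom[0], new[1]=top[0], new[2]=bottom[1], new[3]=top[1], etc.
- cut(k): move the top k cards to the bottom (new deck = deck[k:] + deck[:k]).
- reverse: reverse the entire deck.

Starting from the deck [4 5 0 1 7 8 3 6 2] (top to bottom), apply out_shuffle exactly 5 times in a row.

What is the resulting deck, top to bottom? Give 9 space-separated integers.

Answer: 4 0 7 3 2 5 1 8 6

Derivation:
After op 1 (out_shuffle): [4 8 5 3 0 6 1 2 7]
After op 2 (out_shuffle): [4 6 8 1 5 2 3 7 0]
After op 3 (out_shuffle): [4 2 6 3 8 7 1 0 5]
After op 4 (out_shuffle): [4 7 2 1 6 0 3 5 8]
After op 5 (out_shuffle): [4 0 7 3 2 5 1 8 6]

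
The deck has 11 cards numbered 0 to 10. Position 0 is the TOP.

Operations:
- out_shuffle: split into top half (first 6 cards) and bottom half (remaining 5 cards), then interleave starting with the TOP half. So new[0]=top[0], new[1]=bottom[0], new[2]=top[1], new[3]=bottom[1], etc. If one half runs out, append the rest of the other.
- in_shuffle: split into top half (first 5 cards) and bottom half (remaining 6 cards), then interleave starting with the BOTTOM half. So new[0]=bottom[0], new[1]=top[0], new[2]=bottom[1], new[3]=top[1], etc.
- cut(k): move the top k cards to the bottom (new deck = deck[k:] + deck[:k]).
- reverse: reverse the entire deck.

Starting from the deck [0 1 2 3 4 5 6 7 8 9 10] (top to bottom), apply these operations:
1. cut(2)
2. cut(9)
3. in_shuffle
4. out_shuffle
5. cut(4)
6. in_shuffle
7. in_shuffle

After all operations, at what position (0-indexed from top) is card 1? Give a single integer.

After op 1 (cut(2)): [2 3 4 5 6 7 8 9 10 0 1]
After op 2 (cut(9)): [0 1 2 3 4 5 6 7 8 9 10]
After op 3 (in_shuffle): [5 0 6 1 7 2 8 3 9 4 10]
After op 4 (out_shuffle): [5 8 0 3 6 9 1 4 7 10 2]
After op 5 (cut(4)): [6 9 1 4 7 10 2 5 8 0 3]
After op 6 (in_shuffle): [10 6 2 9 5 1 8 4 0 7 3]
After op 7 (in_shuffle): [1 10 8 6 4 2 0 9 7 5 3]
Card 1 is at position 0.

Answer: 0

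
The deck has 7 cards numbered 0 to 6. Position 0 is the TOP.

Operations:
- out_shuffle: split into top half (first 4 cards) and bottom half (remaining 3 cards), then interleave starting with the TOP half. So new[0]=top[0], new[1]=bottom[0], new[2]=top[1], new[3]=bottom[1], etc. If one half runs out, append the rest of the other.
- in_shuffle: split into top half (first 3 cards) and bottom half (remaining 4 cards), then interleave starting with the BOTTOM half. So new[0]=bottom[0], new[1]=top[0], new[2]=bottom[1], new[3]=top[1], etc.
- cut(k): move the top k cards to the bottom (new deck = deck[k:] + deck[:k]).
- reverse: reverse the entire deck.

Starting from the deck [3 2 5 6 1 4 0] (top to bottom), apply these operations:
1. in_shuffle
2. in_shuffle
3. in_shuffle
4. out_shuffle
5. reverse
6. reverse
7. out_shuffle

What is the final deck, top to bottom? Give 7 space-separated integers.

After op 1 (in_shuffle): [6 3 1 2 4 5 0]
After op 2 (in_shuffle): [2 6 4 3 5 1 0]
After op 3 (in_shuffle): [3 2 5 6 1 4 0]
After op 4 (out_shuffle): [3 1 2 4 5 0 6]
After op 5 (reverse): [6 0 5 4 2 1 3]
After op 6 (reverse): [3 1 2 4 5 0 6]
After op 7 (out_shuffle): [3 5 1 0 2 6 4]

Answer: 3 5 1 0 2 6 4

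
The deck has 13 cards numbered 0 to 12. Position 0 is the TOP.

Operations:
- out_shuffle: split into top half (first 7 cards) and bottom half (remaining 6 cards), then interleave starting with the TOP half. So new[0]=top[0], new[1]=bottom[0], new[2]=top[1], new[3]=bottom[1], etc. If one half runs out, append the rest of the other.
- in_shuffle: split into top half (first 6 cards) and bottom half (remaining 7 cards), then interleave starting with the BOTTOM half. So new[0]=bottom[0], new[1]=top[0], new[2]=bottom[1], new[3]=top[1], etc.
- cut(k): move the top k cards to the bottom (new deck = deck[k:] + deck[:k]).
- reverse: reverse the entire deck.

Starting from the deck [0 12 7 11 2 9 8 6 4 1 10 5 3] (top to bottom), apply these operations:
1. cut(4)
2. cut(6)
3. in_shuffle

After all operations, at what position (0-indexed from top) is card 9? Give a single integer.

Answer: 4

Derivation:
After op 1 (cut(4)): [2 9 8 6 4 1 10 5 3 0 12 7 11]
After op 2 (cut(6)): [10 5 3 0 12 7 11 2 9 8 6 4 1]
After op 3 (in_shuffle): [11 10 2 5 9 3 8 0 6 12 4 7 1]
Card 9 is at position 4.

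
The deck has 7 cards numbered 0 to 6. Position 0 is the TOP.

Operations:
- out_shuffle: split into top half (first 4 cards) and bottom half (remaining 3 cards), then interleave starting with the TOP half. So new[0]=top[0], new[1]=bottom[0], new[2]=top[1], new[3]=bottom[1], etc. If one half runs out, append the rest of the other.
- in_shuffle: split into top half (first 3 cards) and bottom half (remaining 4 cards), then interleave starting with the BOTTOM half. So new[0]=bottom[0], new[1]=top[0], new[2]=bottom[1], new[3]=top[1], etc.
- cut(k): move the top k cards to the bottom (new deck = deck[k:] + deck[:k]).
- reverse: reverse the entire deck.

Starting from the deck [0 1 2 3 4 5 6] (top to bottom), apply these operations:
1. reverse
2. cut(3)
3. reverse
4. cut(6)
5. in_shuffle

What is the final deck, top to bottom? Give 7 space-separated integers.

Answer: 6 3 0 4 1 5 2

Derivation:
After op 1 (reverse): [6 5 4 3 2 1 0]
After op 2 (cut(3)): [3 2 1 0 6 5 4]
After op 3 (reverse): [4 5 6 0 1 2 3]
After op 4 (cut(6)): [3 4 5 6 0 1 2]
After op 5 (in_shuffle): [6 3 0 4 1 5 2]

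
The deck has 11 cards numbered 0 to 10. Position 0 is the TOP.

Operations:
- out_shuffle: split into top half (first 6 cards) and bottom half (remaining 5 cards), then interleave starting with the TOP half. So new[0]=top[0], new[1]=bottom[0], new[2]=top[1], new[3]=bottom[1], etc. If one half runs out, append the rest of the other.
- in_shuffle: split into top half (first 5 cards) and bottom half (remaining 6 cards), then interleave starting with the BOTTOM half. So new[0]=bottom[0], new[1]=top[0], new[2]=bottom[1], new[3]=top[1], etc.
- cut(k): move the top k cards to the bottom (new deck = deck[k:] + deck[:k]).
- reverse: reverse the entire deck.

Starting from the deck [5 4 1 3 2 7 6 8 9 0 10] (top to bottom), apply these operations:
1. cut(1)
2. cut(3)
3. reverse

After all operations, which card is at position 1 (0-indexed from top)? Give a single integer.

After op 1 (cut(1)): [4 1 3 2 7 6 8 9 0 10 5]
After op 2 (cut(3)): [2 7 6 8 9 0 10 5 4 1 3]
After op 3 (reverse): [3 1 4 5 10 0 9 8 6 7 2]
Position 1: card 1.

Answer: 1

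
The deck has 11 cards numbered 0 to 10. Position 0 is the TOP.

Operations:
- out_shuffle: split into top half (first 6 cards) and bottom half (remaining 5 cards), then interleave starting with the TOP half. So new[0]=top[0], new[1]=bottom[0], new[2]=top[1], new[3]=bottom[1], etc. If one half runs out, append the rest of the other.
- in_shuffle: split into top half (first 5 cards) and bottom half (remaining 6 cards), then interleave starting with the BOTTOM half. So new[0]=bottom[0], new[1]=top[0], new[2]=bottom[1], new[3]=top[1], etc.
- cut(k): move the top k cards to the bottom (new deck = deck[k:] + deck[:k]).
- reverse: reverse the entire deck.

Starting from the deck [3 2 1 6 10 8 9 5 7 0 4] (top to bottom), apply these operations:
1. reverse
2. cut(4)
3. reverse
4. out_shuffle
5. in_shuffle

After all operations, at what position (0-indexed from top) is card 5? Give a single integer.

After op 1 (reverse): [4 0 7 5 9 8 10 6 1 2 3]
After op 2 (cut(4)): [9 8 10 6 1 2 3 4 0 7 5]
After op 3 (reverse): [5 7 0 4 3 2 1 6 10 8 9]
After op 4 (out_shuffle): [5 1 7 6 0 10 4 8 3 9 2]
After op 5 (in_shuffle): [10 5 4 1 8 7 3 6 9 0 2]
Card 5 is at position 1.

Answer: 1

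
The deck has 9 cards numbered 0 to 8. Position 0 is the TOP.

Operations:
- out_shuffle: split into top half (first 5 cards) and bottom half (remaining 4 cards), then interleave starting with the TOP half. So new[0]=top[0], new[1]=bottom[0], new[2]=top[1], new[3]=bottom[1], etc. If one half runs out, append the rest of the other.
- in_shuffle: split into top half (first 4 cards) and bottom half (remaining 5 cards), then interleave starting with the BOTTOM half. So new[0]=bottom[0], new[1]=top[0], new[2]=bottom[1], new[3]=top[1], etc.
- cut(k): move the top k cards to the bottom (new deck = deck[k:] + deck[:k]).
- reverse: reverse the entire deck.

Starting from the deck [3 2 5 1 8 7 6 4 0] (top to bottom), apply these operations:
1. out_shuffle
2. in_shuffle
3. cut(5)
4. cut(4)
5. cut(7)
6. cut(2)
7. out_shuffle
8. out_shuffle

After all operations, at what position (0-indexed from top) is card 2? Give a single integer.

After op 1 (out_shuffle): [3 7 2 6 5 4 1 0 8]
After op 2 (in_shuffle): [5 3 4 7 1 2 0 6 8]
After op 3 (cut(5)): [2 0 6 8 5 3 4 7 1]
After op 4 (cut(4)): [5 3 4 7 1 2 0 6 8]
After op 5 (cut(7)): [6 8 5 3 4 7 1 2 0]
After op 6 (cut(2)): [5 3 4 7 1 2 0 6 8]
After op 7 (out_shuffle): [5 2 3 0 4 6 7 8 1]
After op 8 (out_shuffle): [5 6 2 7 3 8 0 1 4]
Card 2 is at position 2.

Answer: 2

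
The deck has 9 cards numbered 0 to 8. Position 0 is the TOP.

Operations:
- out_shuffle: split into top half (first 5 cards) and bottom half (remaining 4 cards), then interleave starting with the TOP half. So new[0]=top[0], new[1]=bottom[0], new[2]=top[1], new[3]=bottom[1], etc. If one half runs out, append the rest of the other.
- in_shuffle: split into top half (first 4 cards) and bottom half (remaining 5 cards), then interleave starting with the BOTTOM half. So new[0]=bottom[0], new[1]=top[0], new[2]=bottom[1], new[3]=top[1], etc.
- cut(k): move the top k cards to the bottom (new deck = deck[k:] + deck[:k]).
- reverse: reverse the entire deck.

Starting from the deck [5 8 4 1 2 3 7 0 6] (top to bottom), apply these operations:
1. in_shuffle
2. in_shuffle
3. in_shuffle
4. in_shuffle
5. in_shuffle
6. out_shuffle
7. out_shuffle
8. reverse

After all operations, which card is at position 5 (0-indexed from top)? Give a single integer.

Answer: 0

Derivation:
After op 1 (in_shuffle): [2 5 3 8 7 4 0 1 6]
After op 2 (in_shuffle): [7 2 4 5 0 3 1 8 6]
After op 3 (in_shuffle): [0 7 3 2 1 4 8 5 6]
After op 4 (in_shuffle): [1 0 4 7 8 3 5 2 6]
After op 5 (in_shuffle): [8 1 3 0 5 4 2 7 6]
After op 6 (out_shuffle): [8 4 1 2 3 7 0 6 5]
After op 7 (out_shuffle): [8 7 4 0 1 6 2 5 3]
After op 8 (reverse): [3 5 2 6 1 0 4 7 8]
Position 5: card 0.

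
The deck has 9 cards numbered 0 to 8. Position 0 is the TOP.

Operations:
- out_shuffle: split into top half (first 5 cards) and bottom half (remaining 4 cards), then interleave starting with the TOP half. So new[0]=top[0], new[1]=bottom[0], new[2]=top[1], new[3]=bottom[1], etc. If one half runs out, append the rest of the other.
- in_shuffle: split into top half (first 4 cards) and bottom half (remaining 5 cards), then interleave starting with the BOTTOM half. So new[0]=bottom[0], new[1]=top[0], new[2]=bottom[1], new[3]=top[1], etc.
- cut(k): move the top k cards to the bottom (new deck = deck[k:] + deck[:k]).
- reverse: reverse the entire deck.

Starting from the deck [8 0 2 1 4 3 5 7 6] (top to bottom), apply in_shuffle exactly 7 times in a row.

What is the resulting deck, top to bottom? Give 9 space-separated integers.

After op 1 (in_shuffle): [4 8 3 0 5 2 7 1 6]
After op 2 (in_shuffle): [5 4 2 8 7 3 1 0 6]
After op 3 (in_shuffle): [7 5 3 4 1 2 0 8 6]
After op 4 (in_shuffle): [1 7 2 5 0 3 8 4 6]
After op 5 (in_shuffle): [0 1 3 7 8 2 4 5 6]
After op 6 (in_shuffle): [8 0 2 1 4 3 5 7 6]
After op 7 (in_shuffle): [4 8 3 0 5 2 7 1 6]

Answer: 4 8 3 0 5 2 7 1 6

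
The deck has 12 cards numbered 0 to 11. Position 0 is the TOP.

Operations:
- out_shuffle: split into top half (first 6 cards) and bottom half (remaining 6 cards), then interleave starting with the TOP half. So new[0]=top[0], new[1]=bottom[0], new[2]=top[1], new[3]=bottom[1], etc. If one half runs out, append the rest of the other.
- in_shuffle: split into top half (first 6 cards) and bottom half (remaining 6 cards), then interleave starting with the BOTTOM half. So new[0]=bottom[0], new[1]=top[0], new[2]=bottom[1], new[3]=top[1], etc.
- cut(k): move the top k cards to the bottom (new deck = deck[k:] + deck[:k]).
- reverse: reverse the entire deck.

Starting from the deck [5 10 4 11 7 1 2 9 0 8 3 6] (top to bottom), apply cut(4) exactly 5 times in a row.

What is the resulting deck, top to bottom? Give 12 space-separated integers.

Answer: 0 8 3 6 5 10 4 11 7 1 2 9

Derivation:
After op 1 (cut(4)): [7 1 2 9 0 8 3 6 5 10 4 11]
After op 2 (cut(4)): [0 8 3 6 5 10 4 11 7 1 2 9]
After op 3 (cut(4)): [5 10 4 11 7 1 2 9 0 8 3 6]
After op 4 (cut(4)): [7 1 2 9 0 8 3 6 5 10 4 11]
After op 5 (cut(4)): [0 8 3 6 5 10 4 11 7 1 2 9]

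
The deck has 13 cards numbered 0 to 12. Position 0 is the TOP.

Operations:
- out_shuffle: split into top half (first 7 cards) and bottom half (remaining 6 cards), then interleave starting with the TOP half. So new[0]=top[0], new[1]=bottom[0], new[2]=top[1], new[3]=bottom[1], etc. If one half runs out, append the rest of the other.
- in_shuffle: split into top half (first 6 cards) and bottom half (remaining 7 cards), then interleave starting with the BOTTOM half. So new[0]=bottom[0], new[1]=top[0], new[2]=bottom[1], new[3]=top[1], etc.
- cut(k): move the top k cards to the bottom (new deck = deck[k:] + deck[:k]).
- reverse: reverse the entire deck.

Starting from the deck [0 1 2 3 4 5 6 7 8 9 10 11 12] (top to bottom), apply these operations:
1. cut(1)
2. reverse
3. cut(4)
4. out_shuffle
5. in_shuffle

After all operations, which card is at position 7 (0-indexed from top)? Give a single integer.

Answer: 1

Derivation:
After op 1 (cut(1)): [1 2 3 4 5 6 7 8 9 10 11 12 0]
After op 2 (reverse): [0 12 11 10 9 8 7 6 5 4 3 2 1]
After op 3 (cut(4)): [9 8 7 6 5 4 3 2 1 0 12 11 10]
After op 4 (out_shuffle): [9 2 8 1 7 0 6 12 5 11 4 10 3]
After op 5 (in_shuffle): [6 9 12 2 5 8 11 1 4 7 10 0 3]
Position 7: card 1.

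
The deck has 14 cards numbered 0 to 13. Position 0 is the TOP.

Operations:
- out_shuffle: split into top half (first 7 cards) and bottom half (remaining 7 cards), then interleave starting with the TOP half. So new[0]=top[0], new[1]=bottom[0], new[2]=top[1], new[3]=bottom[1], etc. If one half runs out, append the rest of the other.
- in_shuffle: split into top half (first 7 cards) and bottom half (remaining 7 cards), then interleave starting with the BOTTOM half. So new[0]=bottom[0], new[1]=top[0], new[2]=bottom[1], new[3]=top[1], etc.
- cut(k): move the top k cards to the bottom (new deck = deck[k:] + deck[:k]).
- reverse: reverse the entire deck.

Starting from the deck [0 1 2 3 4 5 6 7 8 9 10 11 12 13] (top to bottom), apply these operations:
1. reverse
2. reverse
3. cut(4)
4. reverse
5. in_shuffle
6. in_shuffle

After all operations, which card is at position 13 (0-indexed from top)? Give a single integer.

Answer: 7

Derivation:
After op 1 (reverse): [13 12 11 10 9 8 7 6 5 4 3 2 1 0]
After op 2 (reverse): [0 1 2 3 4 5 6 7 8 9 10 11 12 13]
After op 3 (cut(4)): [4 5 6 7 8 9 10 11 12 13 0 1 2 3]
After op 4 (reverse): [3 2 1 0 13 12 11 10 9 8 7 6 5 4]
After op 5 (in_shuffle): [10 3 9 2 8 1 7 0 6 13 5 12 4 11]
After op 6 (in_shuffle): [0 10 6 3 13 9 5 2 12 8 4 1 11 7]
Position 13: card 7.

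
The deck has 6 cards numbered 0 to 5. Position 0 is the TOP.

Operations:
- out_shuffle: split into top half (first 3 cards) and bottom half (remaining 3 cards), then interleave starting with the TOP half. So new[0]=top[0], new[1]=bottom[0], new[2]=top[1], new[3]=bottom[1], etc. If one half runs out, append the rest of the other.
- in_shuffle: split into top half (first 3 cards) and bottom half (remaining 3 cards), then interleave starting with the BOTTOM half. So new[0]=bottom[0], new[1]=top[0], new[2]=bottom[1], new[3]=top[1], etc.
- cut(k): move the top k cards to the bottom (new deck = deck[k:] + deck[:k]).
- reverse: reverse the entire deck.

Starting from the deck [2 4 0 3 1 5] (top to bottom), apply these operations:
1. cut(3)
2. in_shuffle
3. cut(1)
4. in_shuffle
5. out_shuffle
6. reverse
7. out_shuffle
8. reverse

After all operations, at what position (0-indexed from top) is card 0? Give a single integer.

Answer: 0

Derivation:
After op 1 (cut(3)): [3 1 5 2 4 0]
After op 2 (in_shuffle): [2 3 4 1 0 5]
After op 3 (cut(1)): [3 4 1 0 5 2]
After op 4 (in_shuffle): [0 3 5 4 2 1]
After op 5 (out_shuffle): [0 4 3 2 5 1]
After op 6 (reverse): [1 5 2 3 4 0]
After op 7 (out_shuffle): [1 3 5 4 2 0]
After op 8 (reverse): [0 2 4 5 3 1]
Card 0 is at position 0.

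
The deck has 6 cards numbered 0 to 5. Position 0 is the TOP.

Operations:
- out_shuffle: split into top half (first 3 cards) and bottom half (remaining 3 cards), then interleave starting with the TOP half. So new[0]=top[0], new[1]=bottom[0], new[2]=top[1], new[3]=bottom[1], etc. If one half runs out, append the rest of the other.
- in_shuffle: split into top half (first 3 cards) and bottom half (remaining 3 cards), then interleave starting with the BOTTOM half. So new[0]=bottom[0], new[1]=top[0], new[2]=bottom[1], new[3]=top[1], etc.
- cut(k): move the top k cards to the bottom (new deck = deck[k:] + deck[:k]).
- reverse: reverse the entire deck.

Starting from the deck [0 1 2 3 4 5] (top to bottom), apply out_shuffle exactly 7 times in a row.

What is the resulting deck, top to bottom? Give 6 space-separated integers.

After op 1 (out_shuffle): [0 3 1 4 2 5]
After op 2 (out_shuffle): [0 4 3 2 1 5]
After op 3 (out_shuffle): [0 2 4 1 3 5]
After op 4 (out_shuffle): [0 1 2 3 4 5]
After op 5 (out_shuffle): [0 3 1 4 2 5]
After op 6 (out_shuffle): [0 4 3 2 1 5]
After op 7 (out_shuffle): [0 2 4 1 3 5]

Answer: 0 2 4 1 3 5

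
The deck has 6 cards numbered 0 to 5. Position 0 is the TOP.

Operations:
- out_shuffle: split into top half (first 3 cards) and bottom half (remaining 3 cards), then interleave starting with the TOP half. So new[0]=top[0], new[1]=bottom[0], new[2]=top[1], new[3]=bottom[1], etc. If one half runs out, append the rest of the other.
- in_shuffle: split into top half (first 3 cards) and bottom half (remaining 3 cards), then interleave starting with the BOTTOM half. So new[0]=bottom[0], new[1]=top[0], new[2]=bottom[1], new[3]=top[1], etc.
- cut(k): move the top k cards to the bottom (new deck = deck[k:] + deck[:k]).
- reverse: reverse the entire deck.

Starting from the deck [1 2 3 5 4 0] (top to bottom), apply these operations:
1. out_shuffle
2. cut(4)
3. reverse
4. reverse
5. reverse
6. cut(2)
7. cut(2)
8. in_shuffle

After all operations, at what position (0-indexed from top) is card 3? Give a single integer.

After op 1 (out_shuffle): [1 5 2 4 3 0]
After op 2 (cut(4)): [3 0 1 5 2 4]
After op 3 (reverse): [4 2 5 1 0 3]
After op 4 (reverse): [3 0 1 5 2 4]
After op 5 (reverse): [4 2 5 1 0 3]
After op 6 (cut(2)): [5 1 0 3 4 2]
After op 7 (cut(2)): [0 3 4 2 5 1]
After op 8 (in_shuffle): [2 0 5 3 1 4]
Card 3 is at position 3.

Answer: 3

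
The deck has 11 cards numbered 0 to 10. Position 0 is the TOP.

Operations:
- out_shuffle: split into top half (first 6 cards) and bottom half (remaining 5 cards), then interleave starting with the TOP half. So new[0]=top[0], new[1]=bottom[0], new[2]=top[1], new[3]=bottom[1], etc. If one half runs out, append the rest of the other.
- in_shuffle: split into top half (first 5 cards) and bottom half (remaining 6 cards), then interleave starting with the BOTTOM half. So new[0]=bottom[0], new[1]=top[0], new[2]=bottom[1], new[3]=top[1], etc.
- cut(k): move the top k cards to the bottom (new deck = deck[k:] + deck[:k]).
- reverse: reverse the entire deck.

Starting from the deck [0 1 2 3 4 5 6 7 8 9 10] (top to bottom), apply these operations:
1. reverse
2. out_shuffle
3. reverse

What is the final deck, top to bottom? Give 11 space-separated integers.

After op 1 (reverse): [10 9 8 7 6 5 4 3 2 1 0]
After op 2 (out_shuffle): [10 4 9 3 8 2 7 1 6 0 5]
After op 3 (reverse): [5 0 6 1 7 2 8 3 9 4 10]

Answer: 5 0 6 1 7 2 8 3 9 4 10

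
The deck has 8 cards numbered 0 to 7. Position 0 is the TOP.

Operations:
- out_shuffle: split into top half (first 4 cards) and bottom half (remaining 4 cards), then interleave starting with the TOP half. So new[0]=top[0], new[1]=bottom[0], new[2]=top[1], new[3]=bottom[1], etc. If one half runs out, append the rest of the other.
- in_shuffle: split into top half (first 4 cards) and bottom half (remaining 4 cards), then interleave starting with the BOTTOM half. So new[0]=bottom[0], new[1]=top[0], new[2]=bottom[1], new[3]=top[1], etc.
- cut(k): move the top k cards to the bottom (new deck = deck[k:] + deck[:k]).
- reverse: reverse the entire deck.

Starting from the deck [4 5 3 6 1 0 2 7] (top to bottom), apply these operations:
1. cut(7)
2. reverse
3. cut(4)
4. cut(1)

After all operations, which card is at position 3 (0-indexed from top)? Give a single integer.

After op 1 (cut(7)): [7 4 5 3 6 1 0 2]
After op 2 (reverse): [2 0 1 6 3 5 4 7]
After op 3 (cut(4)): [3 5 4 7 2 0 1 6]
After op 4 (cut(1)): [5 4 7 2 0 1 6 3]
Position 3: card 2.

Answer: 2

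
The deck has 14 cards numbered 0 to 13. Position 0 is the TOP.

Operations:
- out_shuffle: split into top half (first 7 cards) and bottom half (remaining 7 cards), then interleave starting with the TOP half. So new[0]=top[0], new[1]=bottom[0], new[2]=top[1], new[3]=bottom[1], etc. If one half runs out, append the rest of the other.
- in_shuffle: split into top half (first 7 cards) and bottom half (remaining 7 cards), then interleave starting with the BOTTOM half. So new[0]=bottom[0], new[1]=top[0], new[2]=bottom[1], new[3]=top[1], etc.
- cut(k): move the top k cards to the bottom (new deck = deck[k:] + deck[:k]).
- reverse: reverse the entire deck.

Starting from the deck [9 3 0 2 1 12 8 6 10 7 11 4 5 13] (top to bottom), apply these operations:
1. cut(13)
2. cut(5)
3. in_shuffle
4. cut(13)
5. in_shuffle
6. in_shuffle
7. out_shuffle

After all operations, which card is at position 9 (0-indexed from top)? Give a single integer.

After op 1 (cut(13)): [13 9 3 0 2 1 12 8 6 10 7 11 4 5]
After op 2 (cut(5)): [1 12 8 6 10 7 11 4 5 13 9 3 0 2]
After op 3 (in_shuffle): [4 1 5 12 13 8 9 6 3 10 0 7 2 11]
After op 4 (cut(13)): [11 4 1 5 12 13 8 9 6 3 10 0 7 2]
After op 5 (in_shuffle): [9 11 6 4 3 1 10 5 0 12 7 13 2 8]
After op 6 (in_shuffle): [5 9 0 11 12 6 7 4 13 3 2 1 8 10]
After op 7 (out_shuffle): [5 4 9 13 0 3 11 2 12 1 6 8 7 10]
Position 9: card 1.

Answer: 1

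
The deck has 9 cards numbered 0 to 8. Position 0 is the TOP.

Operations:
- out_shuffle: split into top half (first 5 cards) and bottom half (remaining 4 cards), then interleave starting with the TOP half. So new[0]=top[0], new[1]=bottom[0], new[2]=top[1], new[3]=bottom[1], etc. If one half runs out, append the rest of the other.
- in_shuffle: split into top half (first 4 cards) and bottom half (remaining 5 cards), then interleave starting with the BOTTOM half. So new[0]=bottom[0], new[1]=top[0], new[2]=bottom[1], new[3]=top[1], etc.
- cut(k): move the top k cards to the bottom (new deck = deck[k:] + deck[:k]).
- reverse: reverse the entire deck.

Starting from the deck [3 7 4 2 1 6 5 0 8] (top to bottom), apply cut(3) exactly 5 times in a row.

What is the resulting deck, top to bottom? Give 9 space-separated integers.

Answer: 5 0 8 3 7 4 2 1 6

Derivation:
After op 1 (cut(3)): [2 1 6 5 0 8 3 7 4]
After op 2 (cut(3)): [5 0 8 3 7 4 2 1 6]
After op 3 (cut(3)): [3 7 4 2 1 6 5 0 8]
After op 4 (cut(3)): [2 1 6 5 0 8 3 7 4]
After op 5 (cut(3)): [5 0 8 3 7 4 2 1 6]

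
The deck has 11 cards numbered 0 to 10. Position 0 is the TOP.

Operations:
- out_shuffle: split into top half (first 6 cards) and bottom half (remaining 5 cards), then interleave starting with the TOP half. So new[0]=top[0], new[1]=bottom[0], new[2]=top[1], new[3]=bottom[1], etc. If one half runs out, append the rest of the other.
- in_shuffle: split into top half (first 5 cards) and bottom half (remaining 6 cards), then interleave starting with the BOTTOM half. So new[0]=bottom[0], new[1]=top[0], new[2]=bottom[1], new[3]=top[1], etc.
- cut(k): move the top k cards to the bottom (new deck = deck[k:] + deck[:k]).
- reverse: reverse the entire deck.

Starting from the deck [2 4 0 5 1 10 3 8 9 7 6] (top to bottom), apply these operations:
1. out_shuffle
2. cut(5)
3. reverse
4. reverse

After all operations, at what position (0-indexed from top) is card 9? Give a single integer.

Answer: 0

Derivation:
After op 1 (out_shuffle): [2 3 4 8 0 9 5 7 1 6 10]
After op 2 (cut(5)): [9 5 7 1 6 10 2 3 4 8 0]
After op 3 (reverse): [0 8 4 3 2 10 6 1 7 5 9]
After op 4 (reverse): [9 5 7 1 6 10 2 3 4 8 0]
Card 9 is at position 0.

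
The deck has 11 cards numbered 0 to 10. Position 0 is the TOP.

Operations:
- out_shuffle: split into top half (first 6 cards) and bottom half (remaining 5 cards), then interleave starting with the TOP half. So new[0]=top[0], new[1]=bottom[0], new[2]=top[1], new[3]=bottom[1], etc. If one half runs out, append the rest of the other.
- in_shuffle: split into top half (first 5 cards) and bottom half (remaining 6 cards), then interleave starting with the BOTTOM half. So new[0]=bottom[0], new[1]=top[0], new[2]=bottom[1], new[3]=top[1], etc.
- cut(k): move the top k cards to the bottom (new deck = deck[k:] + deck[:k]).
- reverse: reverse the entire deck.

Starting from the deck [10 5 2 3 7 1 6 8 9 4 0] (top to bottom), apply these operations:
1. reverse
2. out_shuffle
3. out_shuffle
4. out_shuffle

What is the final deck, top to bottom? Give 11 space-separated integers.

Answer: 0 3 8 10 7 9 5 1 4 2 6

Derivation:
After op 1 (reverse): [0 4 9 8 6 1 7 3 2 5 10]
After op 2 (out_shuffle): [0 7 4 3 9 2 8 5 6 10 1]
After op 3 (out_shuffle): [0 8 7 5 4 6 3 10 9 1 2]
After op 4 (out_shuffle): [0 3 8 10 7 9 5 1 4 2 6]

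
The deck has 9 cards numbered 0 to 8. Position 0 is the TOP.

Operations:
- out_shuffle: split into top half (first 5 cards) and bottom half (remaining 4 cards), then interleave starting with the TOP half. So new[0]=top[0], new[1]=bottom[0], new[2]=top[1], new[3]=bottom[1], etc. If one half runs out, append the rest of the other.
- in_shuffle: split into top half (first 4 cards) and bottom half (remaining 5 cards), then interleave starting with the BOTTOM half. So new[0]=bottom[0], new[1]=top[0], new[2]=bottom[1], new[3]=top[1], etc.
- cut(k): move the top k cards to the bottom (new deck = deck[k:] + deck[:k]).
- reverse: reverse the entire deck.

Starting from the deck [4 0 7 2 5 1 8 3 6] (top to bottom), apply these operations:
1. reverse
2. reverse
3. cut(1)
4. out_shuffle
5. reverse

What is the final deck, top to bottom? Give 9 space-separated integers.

After op 1 (reverse): [6 3 8 1 5 2 7 0 4]
After op 2 (reverse): [4 0 7 2 5 1 8 3 6]
After op 3 (cut(1)): [0 7 2 5 1 8 3 6 4]
After op 4 (out_shuffle): [0 8 7 3 2 6 5 4 1]
After op 5 (reverse): [1 4 5 6 2 3 7 8 0]

Answer: 1 4 5 6 2 3 7 8 0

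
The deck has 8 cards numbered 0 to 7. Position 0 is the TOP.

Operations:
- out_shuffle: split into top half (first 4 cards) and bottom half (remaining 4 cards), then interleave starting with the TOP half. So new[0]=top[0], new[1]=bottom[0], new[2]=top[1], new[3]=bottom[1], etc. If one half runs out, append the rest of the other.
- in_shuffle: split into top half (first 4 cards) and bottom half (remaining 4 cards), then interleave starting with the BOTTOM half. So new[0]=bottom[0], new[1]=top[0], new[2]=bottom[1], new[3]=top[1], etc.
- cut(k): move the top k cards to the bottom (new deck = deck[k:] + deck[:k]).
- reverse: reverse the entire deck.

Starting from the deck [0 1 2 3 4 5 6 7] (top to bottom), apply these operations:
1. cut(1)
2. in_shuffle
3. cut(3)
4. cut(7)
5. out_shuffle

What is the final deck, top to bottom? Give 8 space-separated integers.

Answer: 6 0 2 4 7 5 3 1

Derivation:
After op 1 (cut(1)): [1 2 3 4 5 6 7 0]
After op 2 (in_shuffle): [5 1 6 2 7 3 0 4]
After op 3 (cut(3)): [2 7 3 0 4 5 1 6]
After op 4 (cut(7)): [6 2 7 3 0 4 5 1]
After op 5 (out_shuffle): [6 0 2 4 7 5 3 1]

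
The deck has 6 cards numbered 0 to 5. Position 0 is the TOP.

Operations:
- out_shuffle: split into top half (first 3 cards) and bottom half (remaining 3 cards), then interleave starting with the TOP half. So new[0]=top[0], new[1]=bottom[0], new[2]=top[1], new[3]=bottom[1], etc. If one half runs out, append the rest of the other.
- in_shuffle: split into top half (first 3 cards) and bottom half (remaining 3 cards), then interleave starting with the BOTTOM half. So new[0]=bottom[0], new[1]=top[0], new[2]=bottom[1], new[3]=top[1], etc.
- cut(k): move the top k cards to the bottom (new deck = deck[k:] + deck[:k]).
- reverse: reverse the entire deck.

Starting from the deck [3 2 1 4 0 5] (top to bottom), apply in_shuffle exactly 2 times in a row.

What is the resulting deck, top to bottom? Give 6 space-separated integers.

After op 1 (in_shuffle): [4 3 0 2 5 1]
After op 2 (in_shuffle): [2 4 5 3 1 0]

Answer: 2 4 5 3 1 0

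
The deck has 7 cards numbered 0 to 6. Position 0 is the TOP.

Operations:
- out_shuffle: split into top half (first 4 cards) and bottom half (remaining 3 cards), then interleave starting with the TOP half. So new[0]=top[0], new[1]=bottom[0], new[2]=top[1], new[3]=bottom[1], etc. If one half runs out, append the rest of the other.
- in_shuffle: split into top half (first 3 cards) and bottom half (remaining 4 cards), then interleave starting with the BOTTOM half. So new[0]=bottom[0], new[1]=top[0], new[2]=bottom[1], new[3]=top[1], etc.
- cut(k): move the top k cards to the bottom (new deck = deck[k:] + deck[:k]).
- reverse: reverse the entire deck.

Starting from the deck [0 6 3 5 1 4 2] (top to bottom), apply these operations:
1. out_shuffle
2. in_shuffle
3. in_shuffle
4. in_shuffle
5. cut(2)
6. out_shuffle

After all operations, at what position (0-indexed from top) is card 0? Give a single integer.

Answer: 3

Derivation:
After op 1 (out_shuffle): [0 1 6 4 3 2 5]
After op 2 (in_shuffle): [4 0 3 1 2 6 5]
After op 3 (in_shuffle): [1 4 2 0 6 3 5]
After op 4 (in_shuffle): [0 1 6 4 3 2 5]
After op 5 (cut(2)): [6 4 3 2 5 0 1]
After op 6 (out_shuffle): [6 5 4 0 3 1 2]
Card 0 is at position 3.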